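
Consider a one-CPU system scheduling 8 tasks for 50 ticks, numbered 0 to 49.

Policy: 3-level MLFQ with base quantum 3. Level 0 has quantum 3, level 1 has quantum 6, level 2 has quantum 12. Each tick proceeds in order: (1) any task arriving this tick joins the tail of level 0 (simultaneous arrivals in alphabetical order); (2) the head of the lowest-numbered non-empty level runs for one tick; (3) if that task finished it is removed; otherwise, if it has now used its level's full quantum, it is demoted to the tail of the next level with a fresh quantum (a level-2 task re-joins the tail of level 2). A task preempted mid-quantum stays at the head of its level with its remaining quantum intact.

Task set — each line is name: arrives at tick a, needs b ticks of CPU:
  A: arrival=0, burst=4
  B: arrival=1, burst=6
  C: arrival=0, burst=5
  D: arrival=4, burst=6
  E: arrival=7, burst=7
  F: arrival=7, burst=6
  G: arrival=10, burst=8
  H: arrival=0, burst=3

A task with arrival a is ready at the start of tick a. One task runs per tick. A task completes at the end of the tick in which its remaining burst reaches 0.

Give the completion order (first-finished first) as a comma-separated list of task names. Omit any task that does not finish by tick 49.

t=0: L0/L1/L2 = ACH/-/- → run A
t=1: L0/L1/L2 = ACHB/-/- → run A
t=2: L0/L1/L2 = ACHB/-/- → run A
t=3: L0/L1/L2 = CHB/A/- → run C
t=4: L0/L1/L2 = CHBD/A/- → run C
t=5: L0/L1/L2 = CHBD/A/- → run C
t=6: L0/L1/L2 = HBD/AC/- → run H
t=7: L0/L1/L2 = HBDEF/AC/- → run H
t=8: L0/L1/L2 = HBDEF/AC/- → run H
t=9: L0/L1/L2 = BDEF/AC/- → run B
t=10: L0/L1/L2 = BDEFG/AC/- → run B
t=11: L0/L1/L2 = BDEFG/AC/- → run B
t=12: L0/L1/L2 = DEFG/ACB/- → run D
t=13: L0/L1/L2 = DEFG/ACB/- → run D
t=14: L0/L1/L2 = DEFG/ACB/- → run D
t=15: L0/L1/L2 = EFG/ACBD/- → run E
t=16: L0/L1/L2 = EFG/ACBD/- → run E
t=17: L0/L1/L2 = EFG/ACBD/- → run E
t=18: L0/L1/L2 = FG/ACBDE/- → run F
t=19: L0/L1/L2 = FG/ACBDE/- → run F
t=20: L0/L1/L2 = FG/ACBDE/- → run F
t=21: L0/L1/L2 = G/ACBDEF/- → run G
t=22: L0/L1/L2 = G/ACBDEF/- → run G
t=23: L0/L1/L2 = G/ACBDEF/- → run G
t=24: L0/L1/L2 = -/ACBDEFG/- → run A
t=25: L0/L1/L2 = -/CBDEFG/- → run C
t=26: L0/L1/L2 = -/CBDEFG/- → run C
t=27: L0/L1/L2 = -/BDEFG/- → run B
t=28: L0/L1/L2 = -/BDEFG/- → run B
t=29: L0/L1/L2 = -/BDEFG/- → run B
t=30: L0/L1/L2 = -/DEFG/- → run D
t=31: L0/L1/L2 = -/DEFG/- → run D
t=32: L0/L1/L2 = -/DEFG/- → run D
t=33: L0/L1/L2 = -/EFG/- → run E
t=34: L0/L1/L2 = -/EFG/- → run E
t=35: L0/L1/L2 = -/EFG/- → run E
t=36: L0/L1/L2 = -/EFG/- → run E
t=37: L0/L1/L2 = -/FG/- → run F
t=38: L0/L1/L2 = -/FG/- → run F
t=39: L0/L1/L2 = -/FG/- → run F
t=40: L0/L1/L2 = -/G/- → run G
t=41: L0/L1/L2 = -/G/- → run G
t=42: L0/L1/L2 = -/G/- → run G
t=43: L0/L1/L2 = -/G/- → run G
t=44: L0/L1/L2 = -/G/- → run G
t=45: (idle)
t=46: (idle)
t=47: (idle)
t=48: (idle)
t=49: (idle)

completion order = H, A, C, B, D, E, F, G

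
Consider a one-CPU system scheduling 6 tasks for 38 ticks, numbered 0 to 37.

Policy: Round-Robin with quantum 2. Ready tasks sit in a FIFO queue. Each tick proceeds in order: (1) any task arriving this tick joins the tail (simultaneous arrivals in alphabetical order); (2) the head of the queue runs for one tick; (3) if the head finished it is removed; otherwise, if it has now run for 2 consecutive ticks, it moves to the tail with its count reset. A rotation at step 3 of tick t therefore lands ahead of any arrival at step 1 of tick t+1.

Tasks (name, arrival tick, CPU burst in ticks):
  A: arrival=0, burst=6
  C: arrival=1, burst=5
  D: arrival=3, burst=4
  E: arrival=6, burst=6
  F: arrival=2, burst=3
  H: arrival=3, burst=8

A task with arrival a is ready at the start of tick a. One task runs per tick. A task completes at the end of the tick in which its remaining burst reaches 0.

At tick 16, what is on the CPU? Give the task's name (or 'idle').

running at tick 16 = E

t=0: queue=[A] q_used=0 → run A
t=1: queue=[A,C] q_used=1 → run A
t=2: queue=[C,A,F] q_used=0 → run C
t=3: queue=[C,A,F,D,H] q_used=1 → run C
t=4: queue=[A,F,D,H,C] q_used=0 → run A
t=5: queue=[A,F,D,H,C] q_used=1 → run A
t=6: queue=[F,D,H,C,A,E] q_used=0 → run F
t=7: queue=[F,D,H,C,A,E] q_used=1 → run F
t=8: queue=[D,H,C,A,E,F] q_used=0 → run D
t=9: queue=[D,H,C,A,E,F] q_used=1 → run D
t=10: queue=[H,C,A,E,F,D] q_used=0 → run H
t=11: queue=[H,C,A,E,F,D] q_used=1 → run H
t=12: queue=[C,A,E,F,D,H] q_used=0 → run C
t=13: queue=[C,A,E,F,D,H] q_used=1 → run C
t=14: queue=[A,E,F,D,H,C] q_used=0 → run A
t=15: queue=[A,E,F,D,H,C] q_used=1 → run A
t=16: queue=[E,F,D,H,C] q_used=0 → run E
t=17: queue=[E,F,D,H,C] q_used=1 → run E
t=18: queue=[F,D,H,C,E] q_used=0 → run F
t=19: queue=[D,H,C,E] q_used=0 → run D
t=20: queue=[D,H,C,E] q_used=1 → run D
t=21: queue=[H,C,E] q_used=0 → run H
t=22: queue=[H,C,E] q_used=1 → run H
t=23: queue=[C,E,H] q_used=0 → run C
t=24: queue=[E,H] q_used=0 → run E
t=25: queue=[E,H] q_used=1 → run E
t=26: queue=[H,E] q_used=0 → run H
t=27: queue=[H,E] q_used=1 → run H
t=28: queue=[E,H] q_used=0 → run E
t=29: queue=[E,H] q_used=1 → run E
t=30: queue=[H] q_used=0 → run H
t=31: queue=[H] q_used=1 → run H
t=32: (idle)
t=33: (idle)
t=34: (idle)
t=35: (idle)
t=36: (idle)
t=37: (idle)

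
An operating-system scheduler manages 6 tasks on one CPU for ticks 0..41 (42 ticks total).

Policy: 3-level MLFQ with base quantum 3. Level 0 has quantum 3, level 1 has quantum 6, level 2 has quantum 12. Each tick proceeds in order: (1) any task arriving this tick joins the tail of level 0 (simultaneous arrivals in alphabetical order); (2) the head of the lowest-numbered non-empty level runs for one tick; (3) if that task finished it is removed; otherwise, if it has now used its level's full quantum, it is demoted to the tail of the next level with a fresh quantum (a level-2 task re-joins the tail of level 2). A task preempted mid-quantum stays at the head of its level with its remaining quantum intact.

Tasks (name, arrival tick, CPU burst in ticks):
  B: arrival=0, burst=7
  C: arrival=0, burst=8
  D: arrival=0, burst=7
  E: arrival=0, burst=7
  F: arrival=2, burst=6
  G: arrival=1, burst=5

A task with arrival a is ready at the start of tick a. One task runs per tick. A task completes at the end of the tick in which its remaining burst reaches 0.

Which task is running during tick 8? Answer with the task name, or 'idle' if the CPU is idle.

t=0: L0/L1/L2 = BCDE/-/- → run B
t=1: L0/L1/L2 = BCDEG/-/- → run B
t=2: L0/L1/L2 = BCDEGF/-/- → run B
t=3: L0/L1/L2 = CDEGF/B/- → run C
t=4: L0/L1/L2 = CDEGF/B/- → run C
t=5: L0/L1/L2 = CDEGF/B/- → run C
t=6: L0/L1/L2 = DEGF/BC/- → run D
t=7: L0/L1/L2 = DEGF/BC/- → run D
t=8: L0/L1/L2 = DEGF/BC/- → run D
t=9: L0/L1/L2 = EGF/BCD/- → run E
t=10: L0/L1/L2 = EGF/BCD/- → run E
t=11: L0/L1/L2 = EGF/BCD/- → run E
t=12: L0/L1/L2 = GF/BCDE/- → run G
t=13: L0/L1/L2 = GF/BCDE/- → run G
t=14: L0/L1/L2 = GF/BCDE/- → run G
t=15: L0/L1/L2 = F/BCDEG/- → run F
t=16: L0/L1/L2 = F/BCDEG/- → run F
t=17: L0/L1/L2 = F/BCDEG/- → run F
t=18: L0/L1/L2 = -/BCDEGF/- → run B
t=19: L0/L1/L2 = -/BCDEGF/- → run B
t=20: L0/L1/L2 = -/BCDEGF/- → run B
t=21: L0/L1/L2 = -/BCDEGF/- → run B
t=22: L0/L1/L2 = -/CDEGF/- → run C
t=23: L0/L1/L2 = -/CDEGF/- → run C
t=24: L0/L1/L2 = -/CDEGF/- → run C
t=25: L0/L1/L2 = -/CDEGF/- → run C
t=26: L0/L1/L2 = -/CDEGF/- → run C
t=27: L0/L1/L2 = -/DEGF/- → run D
t=28: L0/L1/L2 = -/DEGF/- → run D
t=29: L0/L1/L2 = -/DEGF/- → run D
t=30: L0/L1/L2 = -/DEGF/- → run D
t=31: L0/L1/L2 = -/EGF/- → run E
t=32: L0/L1/L2 = -/EGF/- → run E
t=33: L0/L1/L2 = -/EGF/- → run E
t=34: L0/L1/L2 = -/EGF/- → run E
t=35: L0/L1/L2 = -/GF/- → run G
t=36: L0/L1/L2 = -/GF/- → run G
t=37: L0/L1/L2 = -/F/- → run F
t=38: L0/L1/L2 = -/F/- → run F
t=39: L0/L1/L2 = -/F/- → run F
t=40: (idle)
t=41: (idle)

running at tick 8 = D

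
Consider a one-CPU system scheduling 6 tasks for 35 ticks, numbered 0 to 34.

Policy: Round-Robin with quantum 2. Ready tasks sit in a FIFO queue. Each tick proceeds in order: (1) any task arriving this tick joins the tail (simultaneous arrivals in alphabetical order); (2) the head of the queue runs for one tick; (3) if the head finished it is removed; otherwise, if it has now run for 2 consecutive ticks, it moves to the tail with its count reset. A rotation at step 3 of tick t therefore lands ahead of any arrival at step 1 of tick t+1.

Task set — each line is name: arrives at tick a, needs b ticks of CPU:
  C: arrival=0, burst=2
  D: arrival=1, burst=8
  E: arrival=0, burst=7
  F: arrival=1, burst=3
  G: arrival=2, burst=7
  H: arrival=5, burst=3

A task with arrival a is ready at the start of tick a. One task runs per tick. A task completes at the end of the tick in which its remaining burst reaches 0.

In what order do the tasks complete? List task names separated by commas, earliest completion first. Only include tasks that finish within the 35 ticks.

t=0: queue=[C,E] q_used=0 → run C
t=1: queue=[C,E,D,F] q_used=1 → run C
t=2: queue=[E,D,F,G] q_used=0 → run E
t=3: queue=[E,D,F,G] q_used=1 → run E
t=4: queue=[D,F,G,E] q_used=0 → run D
t=5: queue=[D,F,G,E,H] q_used=1 → run D
t=6: queue=[F,G,E,H,D] q_used=0 → run F
t=7: queue=[F,G,E,H,D] q_used=1 → run F
t=8: queue=[G,E,H,D,F] q_used=0 → run G
t=9: queue=[G,E,H,D,F] q_used=1 → run G
t=10: queue=[E,H,D,F,G] q_used=0 → run E
t=11: queue=[E,H,D,F,G] q_used=1 → run E
t=12: queue=[H,D,F,G,E] q_used=0 → run H
t=13: queue=[H,D,F,G,E] q_used=1 → run H
t=14: queue=[D,F,G,E,H] q_used=0 → run D
t=15: queue=[D,F,G,E,H] q_used=1 → run D
t=16: queue=[F,G,E,H,D] q_used=0 → run F
t=17: queue=[G,E,H,D] q_used=0 → run G
t=18: queue=[G,E,H,D] q_used=1 → run G
t=19: queue=[E,H,D,G] q_used=0 → run E
t=20: queue=[E,H,D,G] q_used=1 → run E
t=21: queue=[H,D,G,E] q_used=0 → run H
t=22: queue=[D,G,E] q_used=0 → run D
t=23: queue=[D,G,E] q_used=1 → run D
t=24: queue=[G,E,D] q_used=0 → run G
t=25: queue=[G,E,D] q_used=1 → run G
t=26: queue=[E,D,G] q_used=0 → run E
t=27: queue=[D,G] q_used=0 → run D
t=28: queue=[D,G] q_used=1 → run D
t=29: queue=[G] q_used=0 → run G
t=30: (idle)
t=31: (idle)
t=32: (idle)
t=33: (idle)
t=34: (idle)

completion order = C, F, H, E, D, G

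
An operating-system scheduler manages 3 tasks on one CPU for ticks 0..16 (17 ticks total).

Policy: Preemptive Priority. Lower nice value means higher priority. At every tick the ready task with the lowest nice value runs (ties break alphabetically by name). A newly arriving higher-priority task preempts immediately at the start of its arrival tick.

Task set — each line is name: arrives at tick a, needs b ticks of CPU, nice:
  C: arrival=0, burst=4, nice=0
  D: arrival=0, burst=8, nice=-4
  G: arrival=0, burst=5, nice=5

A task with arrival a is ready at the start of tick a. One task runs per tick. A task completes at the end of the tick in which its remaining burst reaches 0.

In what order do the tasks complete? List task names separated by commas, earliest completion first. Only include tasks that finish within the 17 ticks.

completion order = D, C, G

t=0: ready={C,D,G} → run D
t=1: ready={C,D,G} → run D
t=2: ready={C,D,G} → run D
t=3: ready={C,D,G} → run D
t=4: ready={C,D,G} → run D
t=5: ready={C,D,G} → run D
t=6: ready={C,D,G} → run D
t=7: ready={C,D,G} → run D
t=8: ready={C,G} → run C
t=9: ready={C,G} → run C
t=10: ready={C,G} → run C
t=11: ready={C,G} → run C
t=12: ready={G} → run G
t=13: ready={G} → run G
t=14: ready={G} → run G
t=15: ready={G} → run G
t=16: ready={G} → run G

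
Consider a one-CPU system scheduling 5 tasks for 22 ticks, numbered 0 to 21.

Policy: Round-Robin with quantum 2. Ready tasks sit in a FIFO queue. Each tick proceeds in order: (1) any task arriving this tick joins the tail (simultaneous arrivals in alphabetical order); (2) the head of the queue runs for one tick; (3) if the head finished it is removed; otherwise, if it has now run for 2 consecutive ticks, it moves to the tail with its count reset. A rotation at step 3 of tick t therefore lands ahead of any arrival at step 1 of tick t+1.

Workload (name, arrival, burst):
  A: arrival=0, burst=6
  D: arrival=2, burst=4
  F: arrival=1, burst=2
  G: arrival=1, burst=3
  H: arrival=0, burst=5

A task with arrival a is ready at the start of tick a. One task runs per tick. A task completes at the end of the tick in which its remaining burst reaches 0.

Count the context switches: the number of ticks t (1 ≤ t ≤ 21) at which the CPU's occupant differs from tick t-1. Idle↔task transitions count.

context switches = 11

t=0: queue=[A,H] q_used=0 → run A
t=1: queue=[A,H,F,G] q_used=1 → run A
t=2: queue=[H,F,G,A,D] q_used=0 → run H
t=3: queue=[H,F,G,A,D] q_used=1 → run H
t=4: queue=[F,G,A,D,H] q_used=0 → run F
t=5: queue=[F,G,A,D,H] q_used=1 → run F
t=6: queue=[G,A,D,H] q_used=0 → run G
t=7: queue=[G,A,D,H] q_used=1 → run G
t=8: queue=[A,D,H,G] q_used=0 → run A
t=9: queue=[A,D,H,G] q_used=1 → run A
t=10: queue=[D,H,G,A] q_used=0 → run D
t=11: queue=[D,H,G,A] q_used=1 → run D
t=12: queue=[H,G,A,D] q_used=0 → run H
t=13: queue=[H,G,A,D] q_used=1 → run H
t=14: queue=[G,A,D,H] q_used=0 → run G
t=15: queue=[A,D,H] q_used=0 → run A
t=16: queue=[A,D,H] q_used=1 → run A
t=17: queue=[D,H] q_used=0 → run D
t=18: queue=[D,H] q_used=1 → run D
t=19: queue=[H] q_used=0 → run H
t=20: (idle)
t=21: (idle)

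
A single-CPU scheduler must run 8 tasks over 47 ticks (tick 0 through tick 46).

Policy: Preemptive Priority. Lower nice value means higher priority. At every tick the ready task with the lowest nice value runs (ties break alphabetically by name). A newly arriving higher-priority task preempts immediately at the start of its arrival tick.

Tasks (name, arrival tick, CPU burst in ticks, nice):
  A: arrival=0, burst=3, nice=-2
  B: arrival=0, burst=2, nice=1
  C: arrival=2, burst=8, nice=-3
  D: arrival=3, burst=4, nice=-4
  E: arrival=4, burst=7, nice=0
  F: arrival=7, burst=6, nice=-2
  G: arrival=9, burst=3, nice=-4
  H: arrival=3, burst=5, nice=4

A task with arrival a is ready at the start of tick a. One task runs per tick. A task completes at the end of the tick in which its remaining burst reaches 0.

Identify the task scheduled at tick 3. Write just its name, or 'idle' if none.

t=0: ready={A,B} → run A
t=1: ready={A,B} → run A
t=2: ready={A,B,C} → run C
t=3: ready={A,B,C,D,H} → run D
t=4: ready={A,B,C,D,E,H} → run D
t=5: ready={A,B,C,D,E,H} → run D
t=6: ready={A,B,C,D,E,H} → run D
t=7: ready={A,B,C,E,F,H} → run C
t=8: ready={A,B,C,E,F,H} → run C
t=9: ready={A,B,C,E,F,G,H} → run G
t=10: ready={A,B,C,E,F,G,H} → run G
t=11: ready={A,B,C,E,F,G,H} → run G
t=12: ready={A,B,C,E,F,H} → run C
t=13: ready={A,B,C,E,F,H} → run C
t=14: ready={A,B,C,E,F,H} → run C
t=15: ready={A,B,C,E,F,H} → run C
t=16: ready={A,B,C,E,F,H} → run C
t=17: ready={A,B,E,F,H} → run A
t=18: ready={B,E,F,H} → run F
t=19: ready={B,E,F,H} → run F
t=20: ready={B,E,F,H} → run F
t=21: ready={B,E,F,H} → run F
t=22: ready={B,E,F,H} → run F
t=23: ready={B,E,F,H} → run F
t=24: ready={B,E,H} → run E
t=25: ready={B,E,H} → run E
t=26: ready={B,E,H} → run E
t=27: ready={B,E,H} → run E
t=28: ready={B,E,H} → run E
t=29: ready={B,E,H} → run E
t=30: ready={B,E,H} → run E
t=31: ready={B,H} → run B
t=32: ready={B,H} → run B
t=33: ready={H} → run H
t=34: ready={H} → run H
t=35: ready={H} → run H
t=36: ready={H} → run H
t=37: ready={H} → run H
t=38: (idle)
t=39: (idle)
t=40: (idle)
t=41: (idle)
t=42: (idle)
t=43: (idle)
t=44: (idle)
t=45: (idle)
t=46: (idle)

running at tick 3 = D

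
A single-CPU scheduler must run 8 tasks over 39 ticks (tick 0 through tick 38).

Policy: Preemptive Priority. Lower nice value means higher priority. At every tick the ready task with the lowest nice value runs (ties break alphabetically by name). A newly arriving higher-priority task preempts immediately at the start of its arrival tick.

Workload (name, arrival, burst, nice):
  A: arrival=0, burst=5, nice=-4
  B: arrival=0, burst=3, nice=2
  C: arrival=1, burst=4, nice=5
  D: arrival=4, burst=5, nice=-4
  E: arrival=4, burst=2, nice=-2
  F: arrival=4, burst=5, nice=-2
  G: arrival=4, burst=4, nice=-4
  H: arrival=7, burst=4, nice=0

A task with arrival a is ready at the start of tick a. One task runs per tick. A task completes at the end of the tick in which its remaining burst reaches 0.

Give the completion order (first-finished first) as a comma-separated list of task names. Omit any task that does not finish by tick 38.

completion order = A, D, G, E, F, H, B, C

t=0: ready={A,B} → run A
t=1: ready={A,B,C} → run A
t=2: ready={A,B,C} → run A
t=3: ready={A,B,C} → run A
t=4: ready={A,B,C,D,E,F,G} → run A
t=5: ready={B,C,D,E,F,G} → run D
t=6: ready={B,C,D,E,F,G} → run D
t=7: ready={B,C,D,E,F,G,H} → run D
t=8: ready={B,C,D,E,F,G,H} → run D
t=9: ready={B,C,D,E,F,G,H} → run D
t=10: ready={B,C,E,F,G,H} → run G
t=11: ready={B,C,E,F,G,H} → run G
t=12: ready={B,C,E,F,G,H} → run G
t=13: ready={B,C,E,F,G,H} → run G
t=14: ready={B,C,E,F,H} → run E
t=15: ready={B,C,E,F,H} → run E
t=16: ready={B,C,F,H} → run F
t=17: ready={B,C,F,H} → run F
t=18: ready={B,C,F,H} → run F
t=19: ready={B,C,F,H} → run F
t=20: ready={B,C,F,H} → run F
t=21: ready={B,C,H} → run H
t=22: ready={B,C,H} → run H
t=23: ready={B,C,H} → run H
t=24: ready={B,C,H} → run H
t=25: ready={B,C} → run B
t=26: ready={B,C} → run B
t=27: ready={B,C} → run B
t=28: ready={C} → run C
t=29: ready={C} → run C
t=30: ready={C} → run C
t=31: ready={C} → run C
t=32: (idle)
t=33: (idle)
t=34: (idle)
t=35: (idle)
t=36: (idle)
t=37: (idle)
t=38: (idle)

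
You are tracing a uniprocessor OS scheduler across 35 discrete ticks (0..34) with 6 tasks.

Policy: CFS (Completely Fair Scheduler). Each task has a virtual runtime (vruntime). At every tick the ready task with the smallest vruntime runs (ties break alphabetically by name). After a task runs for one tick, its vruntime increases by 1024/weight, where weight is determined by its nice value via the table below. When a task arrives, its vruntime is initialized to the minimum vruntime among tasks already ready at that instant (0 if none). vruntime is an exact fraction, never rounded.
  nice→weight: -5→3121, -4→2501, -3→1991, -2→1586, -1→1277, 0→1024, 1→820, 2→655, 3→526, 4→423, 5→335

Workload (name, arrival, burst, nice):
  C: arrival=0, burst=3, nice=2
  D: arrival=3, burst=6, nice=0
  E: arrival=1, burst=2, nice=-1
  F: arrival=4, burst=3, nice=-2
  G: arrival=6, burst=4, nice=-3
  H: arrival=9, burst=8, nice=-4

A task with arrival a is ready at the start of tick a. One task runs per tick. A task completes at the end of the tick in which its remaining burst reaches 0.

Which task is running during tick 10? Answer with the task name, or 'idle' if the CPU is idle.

t=0: vr[C=0] → run C
t=1: vr[C=1024/655 E=1024/655] → run C
t=2: vr[C=2048/655 E=1024/655] → run E
t=3: vr[C=2048/655 D=1978368/836435 E=1978368/836435] → run D
t=4: vr[C=2048/655 D=2814803/836435 E=1978368/836435 F=1978368/836435] → run E
t=5: vr[C=2048/655 D=2814803/836435 F=1978368/836435] → run F
t=6: vr[C=2048/655 D=2814803/836435 F=1997100544/663292955 G=1997100544/663292955] → run F
t=7: vr[C=2048/655 D=2814803/836435 F=2425355264/663292955 G=1997100544/663292955] → run G
t=8: vr[C=2048/655 D=2814803/836435 F=2425355264/663292955 G=4655439169024/1320616273405] → run C
t=9: vr[D=2814803/836435 F=2425355264/663292955 G=4655439169024/1320616273405 H=2814803/836435] → run D
t=10: vr[D=3651238/836435 F=2425355264/663292955 G=4655439169024/1320616273405 H=2814803/836435] → run H
t=11: vr[D=3651238/836435 F=2425355264/663292955 G=4655439169024/1320616273405 H=7896331743/2091923935] → run G
t=12: vr[D=3651238/836435 F=2425355264/663292955 G=5334651154944/1320616273405 H=7896331743/2091923935] → run F
t=13: vr[D=3651238/836435 G=5334651154944/1320616273405 H=7896331743/2091923935] → run H
t=14: vr[D=3651238/836435 G=5334651154944/1320616273405 H=8752841183/2091923935] → run G
t=15: vr[D=3651238/836435 G=6013863140864/1320616273405 H=8752841183/2091923935] → run H
t=16: vr[D=3651238/836435 G=6013863140864/1320616273405 H=9609350623/2091923935] → run D
t=17: vr[D=4487673/836435 G=6013863140864/1320616273405 H=9609350623/2091923935] → run G
t=18: vr[D=4487673/836435 H=9609350623/2091923935] → run H
t=19: vr[D=4487673/836435 H=10465860063/2091923935] → run H
t=20: vr[D=4487673/836435 H=11322369503/2091923935] → run D
t=21: vr[D=5324108/836435 H=11322369503/2091923935] → run H
t=22: vr[D=5324108/836435 H=12178878943/2091923935] → run H
t=23: vr[D=5324108/836435 H=13035388383/2091923935] → run H
t=24: vr[D=5324108/836435] → run D
t=25: vr[D=6160543/836435] → run D
t=26: (idle)
t=27: (idle)
t=28: (idle)
t=29: (idle)
t=30: (idle)
t=31: (idle)
t=32: (idle)
t=33: (idle)
t=34: (idle)

running at tick 10 = H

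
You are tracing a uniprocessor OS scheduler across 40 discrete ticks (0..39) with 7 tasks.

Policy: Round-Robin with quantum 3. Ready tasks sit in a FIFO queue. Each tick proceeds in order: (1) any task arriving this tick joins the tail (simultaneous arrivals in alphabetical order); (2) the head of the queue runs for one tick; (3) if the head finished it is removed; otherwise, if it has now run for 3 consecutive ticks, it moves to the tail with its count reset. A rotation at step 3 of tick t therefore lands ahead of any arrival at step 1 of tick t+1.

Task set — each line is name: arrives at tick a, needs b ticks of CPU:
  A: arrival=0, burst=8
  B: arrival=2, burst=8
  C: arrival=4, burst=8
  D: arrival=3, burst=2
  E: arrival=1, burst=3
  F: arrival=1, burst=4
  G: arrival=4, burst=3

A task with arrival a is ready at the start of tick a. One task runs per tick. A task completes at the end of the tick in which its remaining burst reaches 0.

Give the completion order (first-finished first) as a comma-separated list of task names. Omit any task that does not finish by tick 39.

t=0: queue=[A] q_used=0 → run A
t=1: queue=[A,E,F] q_used=1 → run A
t=2: queue=[A,E,F,B] q_used=2 → run A
t=3: queue=[E,F,B,A,D] q_used=0 → run E
t=4: queue=[E,F,B,A,D,C,G] q_used=1 → run E
t=5: queue=[E,F,B,A,D,C,G] q_used=2 → run E
t=6: queue=[F,B,A,D,C,G] q_used=0 → run F
t=7: queue=[F,B,A,D,C,G] q_used=1 → run F
t=8: queue=[F,B,A,D,C,G] q_used=2 → run F
t=9: queue=[B,A,D,C,G,F] q_used=0 → run B
t=10: queue=[B,A,D,C,G,F] q_used=1 → run B
t=11: queue=[B,A,D,C,G,F] q_used=2 → run B
t=12: queue=[A,D,C,G,F,B] q_used=0 → run A
t=13: queue=[A,D,C,G,F,B] q_used=1 → run A
t=14: queue=[A,D,C,G,F,B] q_used=2 → run A
t=15: queue=[D,C,G,F,B,A] q_used=0 → run D
t=16: queue=[D,C,G,F,B,A] q_used=1 → run D
t=17: queue=[C,G,F,B,A] q_used=0 → run C
t=18: queue=[C,G,F,B,A] q_used=1 → run C
t=19: queue=[C,G,F,B,A] q_used=2 → run C
t=20: queue=[G,F,B,A,C] q_used=0 → run G
t=21: queue=[G,F,B,A,C] q_used=1 → run G
t=22: queue=[G,F,B,A,C] q_used=2 → run G
t=23: queue=[F,B,A,C] q_used=0 → run F
t=24: queue=[B,A,C] q_used=0 → run B
t=25: queue=[B,A,C] q_used=1 → run B
t=26: queue=[B,A,C] q_used=2 → run B
t=27: queue=[A,C,B] q_used=0 → run A
t=28: queue=[A,C,B] q_used=1 → run A
t=29: queue=[C,B] q_used=0 → run C
t=30: queue=[C,B] q_used=1 → run C
t=31: queue=[C,B] q_used=2 → run C
t=32: queue=[B,C] q_used=0 → run B
t=33: queue=[B,C] q_used=1 → run B
t=34: queue=[C] q_used=0 → run C
t=35: queue=[C] q_used=1 → run C
t=36: (idle)
t=37: (idle)
t=38: (idle)
t=39: (idle)

completion order = E, D, G, F, A, B, C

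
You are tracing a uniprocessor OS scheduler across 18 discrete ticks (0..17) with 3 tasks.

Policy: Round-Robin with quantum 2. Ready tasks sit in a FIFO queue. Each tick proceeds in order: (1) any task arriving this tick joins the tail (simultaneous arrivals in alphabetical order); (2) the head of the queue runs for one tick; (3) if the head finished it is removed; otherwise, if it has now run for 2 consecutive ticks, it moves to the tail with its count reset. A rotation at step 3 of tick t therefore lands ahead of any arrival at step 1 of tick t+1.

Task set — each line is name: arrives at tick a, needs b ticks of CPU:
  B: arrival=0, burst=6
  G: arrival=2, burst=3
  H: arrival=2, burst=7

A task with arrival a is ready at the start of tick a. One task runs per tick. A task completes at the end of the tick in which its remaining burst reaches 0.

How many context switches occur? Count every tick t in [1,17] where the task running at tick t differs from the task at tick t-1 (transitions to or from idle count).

t=0: queue=[B] q_used=0 → run B
t=1: queue=[B] q_used=1 → run B
t=2: queue=[B,G,H] q_used=0 → run B
t=3: queue=[B,G,H] q_used=1 → run B
t=4: queue=[G,H,B] q_used=0 → run G
t=5: queue=[G,H,B] q_used=1 → run G
t=6: queue=[H,B,G] q_used=0 → run H
t=7: queue=[H,B,G] q_used=1 → run H
t=8: queue=[B,G,H] q_used=0 → run B
t=9: queue=[B,G,H] q_used=1 → run B
t=10: queue=[G,H] q_used=0 → run G
t=11: queue=[H] q_used=0 → run H
t=12: queue=[H] q_used=1 → run H
t=13: queue=[H] q_used=0 → run H
t=14: queue=[H] q_used=1 → run H
t=15: queue=[H] q_used=0 → run H
t=16: (idle)
t=17: (idle)

context switches = 6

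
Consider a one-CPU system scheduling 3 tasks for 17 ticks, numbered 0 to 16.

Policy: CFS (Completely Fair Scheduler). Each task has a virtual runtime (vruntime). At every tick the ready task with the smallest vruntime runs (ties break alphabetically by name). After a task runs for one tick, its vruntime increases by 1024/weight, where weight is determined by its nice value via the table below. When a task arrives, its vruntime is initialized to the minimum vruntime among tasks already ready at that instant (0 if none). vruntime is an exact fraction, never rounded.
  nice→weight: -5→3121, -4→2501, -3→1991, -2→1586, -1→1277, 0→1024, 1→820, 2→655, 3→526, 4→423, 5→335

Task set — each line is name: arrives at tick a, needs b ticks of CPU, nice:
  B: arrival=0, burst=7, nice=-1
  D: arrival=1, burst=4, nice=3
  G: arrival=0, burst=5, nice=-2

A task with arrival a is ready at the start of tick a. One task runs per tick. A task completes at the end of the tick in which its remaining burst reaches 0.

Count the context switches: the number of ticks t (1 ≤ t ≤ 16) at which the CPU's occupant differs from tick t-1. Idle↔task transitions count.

context switches = 14

t=0: vr[B=0 G=0] → run B
t=1: vr[B=1024/1277 D=0 G=0] → run D
t=2: vr[B=1024/1277 D=512/263 G=0] → run G
t=3: vr[B=1024/1277 D=512/263 G=512/793] → run G
t=4: vr[B=1024/1277 D=512/263 G=1024/793] → run B
t=5: vr[B=2048/1277 D=512/263 G=1024/793] → run G
t=6: vr[B=2048/1277 D=512/263 G=1536/793] → run B
t=7: vr[B=3072/1277 D=512/263 G=1536/793] → run G
t=8: vr[B=3072/1277 D=512/263 G=2048/793] → run D
t=9: vr[B=3072/1277 D=1024/263 G=2048/793] → run B
t=10: vr[B=4096/1277 D=1024/263 G=2048/793] → run G
t=11: vr[B=4096/1277 D=1024/263] → run B
t=12: vr[B=5120/1277 D=1024/263] → run D
t=13: vr[B=5120/1277 D=1536/263] → run B
t=14: vr[B=6144/1277 D=1536/263] → run B
t=15: vr[D=1536/263] → run D
t=16: (idle)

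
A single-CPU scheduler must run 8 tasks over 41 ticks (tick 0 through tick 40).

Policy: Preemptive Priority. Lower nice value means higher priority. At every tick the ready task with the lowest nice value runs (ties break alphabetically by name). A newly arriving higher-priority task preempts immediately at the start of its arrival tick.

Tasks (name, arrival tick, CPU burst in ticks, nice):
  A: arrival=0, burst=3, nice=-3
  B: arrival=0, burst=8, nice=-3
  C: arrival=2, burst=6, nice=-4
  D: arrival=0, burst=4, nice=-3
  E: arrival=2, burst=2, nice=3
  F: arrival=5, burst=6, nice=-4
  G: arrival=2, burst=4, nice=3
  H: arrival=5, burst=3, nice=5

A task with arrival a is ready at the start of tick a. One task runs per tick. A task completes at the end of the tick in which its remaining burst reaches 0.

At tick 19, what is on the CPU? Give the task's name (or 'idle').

running at tick 19 = B

t=0: ready={A,B,D} → run A
t=1: ready={A,B,D} → run A
t=2: ready={A,B,C,D,E,G} → run C
t=3: ready={A,B,C,D,E,G} → run C
t=4: ready={A,B,C,D,E,G} → run C
t=5: ready={A,B,C,D,E,F,G,H} → run C
t=6: ready={A,B,C,D,E,F,G,H} → run C
t=7: ready={A,B,C,D,E,F,G,H} → run C
t=8: ready={A,B,D,E,F,G,H} → run F
t=9: ready={A,B,D,E,F,G,H} → run F
t=10: ready={A,B,D,E,F,G,H} → run F
t=11: ready={A,B,D,E,F,G,H} → run F
t=12: ready={A,B,D,E,F,G,H} → run F
t=13: ready={A,B,D,E,F,G,H} → run F
t=14: ready={A,B,D,E,G,H} → run A
t=15: ready={B,D,E,G,H} → run B
t=16: ready={B,D,E,G,H} → run B
t=17: ready={B,D,E,G,H} → run B
t=18: ready={B,D,E,G,H} → run B
t=19: ready={B,D,E,G,H} → run B
t=20: ready={B,D,E,G,H} → run B
t=21: ready={B,D,E,G,H} → run B
t=22: ready={B,D,E,G,H} → run B
t=23: ready={D,E,G,H} → run D
t=24: ready={D,E,G,H} → run D
t=25: ready={D,E,G,H} → run D
t=26: ready={D,E,G,H} → run D
t=27: ready={E,G,H} → run E
t=28: ready={E,G,H} → run E
t=29: ready={G,H} → run G
t=30: ready={G,H} → run G
t=31: ready={G,H} → run G
t=32: ready={G,H} → run G
t=33: ready={H} → run H
t=34: ready={H} → run H
t=35: ready={H} → run H
t=36: (idle)
t=37: (idle)
t=38: (idle)
t=39: (idle)
t=40: (idle)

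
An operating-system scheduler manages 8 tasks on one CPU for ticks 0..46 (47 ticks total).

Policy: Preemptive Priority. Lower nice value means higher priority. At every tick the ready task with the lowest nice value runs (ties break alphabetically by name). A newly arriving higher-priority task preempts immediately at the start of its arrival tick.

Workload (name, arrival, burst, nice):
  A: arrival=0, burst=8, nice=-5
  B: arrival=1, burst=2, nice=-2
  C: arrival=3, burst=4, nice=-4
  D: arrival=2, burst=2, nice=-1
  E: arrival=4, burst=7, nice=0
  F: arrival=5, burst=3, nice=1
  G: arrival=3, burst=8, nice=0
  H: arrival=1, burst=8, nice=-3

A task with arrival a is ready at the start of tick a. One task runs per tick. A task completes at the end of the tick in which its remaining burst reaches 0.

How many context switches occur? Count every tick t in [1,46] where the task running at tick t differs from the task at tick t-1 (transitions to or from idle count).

context switches = 8

t=0: ready={A} → run A
t=1: ready={A,B,H} → run A
t=2: ready={A,B,D,H} → run A
t=3: ready={A,B,C,D,G,H} → run A
t=4: ready={A,B,C,D,E,G,H} → run A
t=5: ready={A,B,C,D,E,F,G,H} → run A
t=6: ready={A,B,C,D,E,F,G,H} → run A
t=7: ready={A,B,C,D,E,F,G,H} → run A
t=8: ready={B,C,D,E,F,G,H} → run C
t=9: ready={B,C,D,E,F,G,H} → run C
t=10: ready={B,C,D,E,F,G,H} → run C
t=11: ready={B,C,D,E,F,G,H} → run C
t=12: ready={B,D,E,F,G,H} → run H
t=13: ready={B,D,E,F,G,H} → run H
t=14: ready={B,D,E,F,G,H} → run H
t=15: ready={B,D,E,F,G,H} → run H
t=16: ready={B,D,E,F,G,H} → run H
t=17: ready={B,D,E,F,G,H} → run H
t=18: ready={B,D,E,F,G,H} → run H
t=19: ready={B,D,E,F,G,H} → run H
t=20: ready={B,D,E,F,G} → run B
t=21: ready={B,D,E,F,G} → run B
t=22: ready={D,E,F,G} → run D
t=23: ready={D,E,F,G} → run D
t=24: ready={E,F,G} → run E
t=25: ready={E,F,G} → run E
t=26: ready={E,F,G} → run E
t=27: ready={E,F,G} → run E
t=28: ready={E,F,G} → run E
t=29: ready={E,F,G} → run E
t=30: ready={E,F,G} → run E
t=31: ready={F,G} → run G
t=32: ready={F,G} → run G
t=33: ready={F,G} → run G
t=34: ready={F,G} → run G
t=35: ready={F,G} → run G
t=36: ready={F,G} → run G
t=37: ready={F,G} → run G
t=38: ready={F,G} → run G
t=39: ready={F} → run F
t=40: ready={F} → run F
t=41: ready={F} → run F
t=42: (idle)
t=43: (idle)
t=44: (idle)
t=45: (idle)
t=46: (idle)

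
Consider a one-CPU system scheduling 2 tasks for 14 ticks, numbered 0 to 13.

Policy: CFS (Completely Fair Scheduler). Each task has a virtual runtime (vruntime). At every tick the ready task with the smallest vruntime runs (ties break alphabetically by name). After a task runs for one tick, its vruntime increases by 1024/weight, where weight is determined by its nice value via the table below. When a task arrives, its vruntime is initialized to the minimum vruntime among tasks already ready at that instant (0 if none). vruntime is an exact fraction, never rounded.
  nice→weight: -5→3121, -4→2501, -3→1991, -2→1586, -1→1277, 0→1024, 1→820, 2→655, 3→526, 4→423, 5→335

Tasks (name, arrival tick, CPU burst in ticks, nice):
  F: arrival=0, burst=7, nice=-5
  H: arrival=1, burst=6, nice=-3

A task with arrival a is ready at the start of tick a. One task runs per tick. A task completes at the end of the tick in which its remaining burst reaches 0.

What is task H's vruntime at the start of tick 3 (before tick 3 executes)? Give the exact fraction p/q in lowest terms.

t=0: vr[F=0] → run F
t=1: vr[F=1024/3121 H=1024/3121] → run F
t=2: vr[F=2048/3121 H=1024/3121] → run H
t=3: vr[F=2048/3121 H=5234688/6213911] → run F
t=4: vr[F=3072/3121 H=5234688/6213911] → run H
t=5: vr[F=3072/3121 H=8430592/6213911] → run F
t=6: vr[F=4096/3121 H=8430592/6213911] → run F
t=7: vr[F=5120/3121 H=8430592/6213911] → run H
t=8: vr[F=5120/3121 H=11626496/6213911] → run F
t=9: vr[F=6144/3121 H=11626496/6213911] → run H
t=10: vr[F=6144/3121 H=14822400/6213911] → run F
t=11: vr[H=14822400/6213911] → run H
t=12: vr[H=18018304/6213911] → run H
t=13: (idle)

vruntime(H, start of tick 3) = 5234688/6213911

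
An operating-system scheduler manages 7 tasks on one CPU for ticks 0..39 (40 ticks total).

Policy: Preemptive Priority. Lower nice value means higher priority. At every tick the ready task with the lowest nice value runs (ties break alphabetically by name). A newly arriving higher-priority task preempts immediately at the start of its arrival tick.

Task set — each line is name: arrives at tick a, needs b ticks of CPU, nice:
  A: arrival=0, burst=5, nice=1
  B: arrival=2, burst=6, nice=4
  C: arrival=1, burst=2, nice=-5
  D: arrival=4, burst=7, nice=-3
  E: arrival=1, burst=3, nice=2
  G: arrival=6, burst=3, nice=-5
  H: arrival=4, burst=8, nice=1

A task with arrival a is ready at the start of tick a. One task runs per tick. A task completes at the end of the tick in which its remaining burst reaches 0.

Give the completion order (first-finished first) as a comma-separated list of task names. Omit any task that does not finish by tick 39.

t=0: ready={A} → run A
t=1: ready={A,C,E} → run C
t=2: ready={A,B,C,E} → run C
t=3: ready={A,B,E} → run A
t=4: ready={A,B,D,E,H} → run D
t=5: ready={A,B,D,E,H} → run D
t=6: ready={A,B,D,E,G,H} → run G
t=7: ready={A,B,D,E,G,H} → run G
t=8: ready={A,B,D,E,G,H} → run G
t=9: ready={A,B,D,E,H} → run D
t=10: ready={A,B,D,E,H} → run D
t=11: ready={A,B,D,E,H} → run D
t=12: ready={A,B,D,E,H} → run D
t=13: ready={A,B,D,E,H} → run D
t=14: ready={A,B,E,H} → run A
t=15: ready={A,B,E,H} → run A
t=16: ready={A,B,E,H} → run A
t=17: ready={B,E,H} → run H
t=18: ready={B,E,H} → run H
t=19: ready={B,E,H} → run H
t=20: ready={B,E,H} → run H
t=21: ready={B,E,H} → run H
t=22: ready={B,E,H} → run H
t=23: ready={B,E,H} → run H
t=24: ready={B,E,H} → run H
t=25: ready={B,E} → run E
t=26: ready={B,E} → run E
t=27: ready={B,E} → run E
t=28: ready={B} → run B
t=29: ready={B} → run B
t=30: ready={B} → run B
t=31: ready={B} → run B
t=32: ready={B} → run B
t=33: ready={B} → run B
t=34: (idle)
t=35: (idle)
t=36: (idle)
t=37: (idle)
t=38: (idle)
t=39: (idle)

completion order = C, G, D, A, H, E, B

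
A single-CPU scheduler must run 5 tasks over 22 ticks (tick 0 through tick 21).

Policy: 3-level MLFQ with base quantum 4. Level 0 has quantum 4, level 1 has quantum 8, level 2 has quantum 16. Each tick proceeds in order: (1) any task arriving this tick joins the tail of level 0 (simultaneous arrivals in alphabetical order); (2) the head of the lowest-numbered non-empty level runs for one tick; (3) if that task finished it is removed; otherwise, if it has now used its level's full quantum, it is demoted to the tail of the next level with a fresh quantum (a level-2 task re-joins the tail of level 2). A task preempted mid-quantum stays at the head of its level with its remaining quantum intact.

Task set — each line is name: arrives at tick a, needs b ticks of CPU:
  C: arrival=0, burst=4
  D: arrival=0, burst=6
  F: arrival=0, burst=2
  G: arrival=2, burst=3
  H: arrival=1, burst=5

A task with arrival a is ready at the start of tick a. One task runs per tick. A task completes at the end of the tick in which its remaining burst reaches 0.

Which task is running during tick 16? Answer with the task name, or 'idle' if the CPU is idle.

t=0: L0/L1/L2 = CDF/-/- → run C
t=1: L0/L1/L2 = CDFH/-/- → run C
t=2: L0/L1/L2 = CDFHG/-/- → run C
t=3: L0/L1/L2 = CDFHG/-/- → run C
t=4: L0/L1/L2 = DFHG/-/- → run D
t=5: L0/L1/L2 = DFHG/-/- → run D
t=6: L0/L1/L2 = DFHG/-/- → run D
t=7: L0/L1/L2 = DFHG/-/- → run D
t=8: L0/L1/L2 = FHG/D/- → run F
t=9: L0/L1/L2 = FHG/D/- → run F
t=10: L0/L1/L2 = HG/D/- → run H
t=11: L0/L1/L2 = HG/D/- → run H
t=12: L0/L1/L2 = HG/D/- → run H
t=13: L0/L1/L2 = HG/D/- → run H
t=14: L0/L1/L2 = G/DH/- → run G
t=15: L0/L1/L2 = G/DH/- → run G
t=16: L0/L1/L2 = G/DH/- → run G
t=17: L0/L1/L2 = -/DH/- → run D
t=18: L0/L1/L2 = -/DH/- → run D
t=19: L0/L1/L2 = -/H/- → run H
t=20: (idle)
t=21: (idle)

running at tick 16 = G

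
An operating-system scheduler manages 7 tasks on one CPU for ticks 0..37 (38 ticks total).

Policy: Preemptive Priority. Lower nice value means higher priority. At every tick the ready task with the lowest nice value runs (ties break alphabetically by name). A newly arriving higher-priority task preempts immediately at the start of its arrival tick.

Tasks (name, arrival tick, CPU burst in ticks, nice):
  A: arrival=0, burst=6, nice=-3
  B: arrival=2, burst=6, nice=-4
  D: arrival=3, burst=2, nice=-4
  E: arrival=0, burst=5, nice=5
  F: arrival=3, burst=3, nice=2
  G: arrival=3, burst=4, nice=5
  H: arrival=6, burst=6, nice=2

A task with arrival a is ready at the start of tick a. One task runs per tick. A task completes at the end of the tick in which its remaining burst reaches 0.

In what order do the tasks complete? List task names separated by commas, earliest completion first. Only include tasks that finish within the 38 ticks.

completion order = B, D, A, F, H, E, G

t=0: ready={A,E} → run A
t=1: ready={A,E} → run A
t=2: ready={A,B,E} → run B
t=3: ready={A,B,D,E,F,G} → run B
t=4: ready={A,B,D,E,F,G} → run B
t=5: ready={A,B,D,E,F,G} → run B
t=6: ready={A,B,D,E,F,G,H} → run B
t=7: ready={A,B,D,E,F,G,H} → run B
t=8: ready={A,D,E,F,G,H} → run D
t=9: ready={A,D,E,F,G,H} → run D
t=10: ready={A,E,F,G,H} → run A
t=11: ready={A,E,F,G,H} → run A
t=12: ready={A,E,F,G,H} → run A
t=13: ready={A,E,F,G,H} → run A
t=14: ready={E,F,G,H} → run F
t=15: ready={E,F,G,H} → run F
t=16: ready={E,F,G,H} → run F
t=17: ready={E,G,H} → run H
t=18: ready={E,G,H} → run H
t=19: ready={E,G,H} → run H
t=20: ready={E,G,H} → run H
t=21: ready={E,G,H} → run H
t=22: ready={E,G,H} → run H
t=23: ready={E,G} → run E
t=24: ready={E,G} → run E
t=25: ready={E,G} → run E
t=26: ready={E,G} → run E
t=27: ready={E,G} → run E
t=28: ready={G} → run G
t=29: ready={G} → run G
t=30: ready={G} → run G
t=31: ready={G} → run G
t=32: (idle)
t=33: (idle)
t=34: (idle)
t=35: (idle)
t=36: (idle)
t=37: (idle)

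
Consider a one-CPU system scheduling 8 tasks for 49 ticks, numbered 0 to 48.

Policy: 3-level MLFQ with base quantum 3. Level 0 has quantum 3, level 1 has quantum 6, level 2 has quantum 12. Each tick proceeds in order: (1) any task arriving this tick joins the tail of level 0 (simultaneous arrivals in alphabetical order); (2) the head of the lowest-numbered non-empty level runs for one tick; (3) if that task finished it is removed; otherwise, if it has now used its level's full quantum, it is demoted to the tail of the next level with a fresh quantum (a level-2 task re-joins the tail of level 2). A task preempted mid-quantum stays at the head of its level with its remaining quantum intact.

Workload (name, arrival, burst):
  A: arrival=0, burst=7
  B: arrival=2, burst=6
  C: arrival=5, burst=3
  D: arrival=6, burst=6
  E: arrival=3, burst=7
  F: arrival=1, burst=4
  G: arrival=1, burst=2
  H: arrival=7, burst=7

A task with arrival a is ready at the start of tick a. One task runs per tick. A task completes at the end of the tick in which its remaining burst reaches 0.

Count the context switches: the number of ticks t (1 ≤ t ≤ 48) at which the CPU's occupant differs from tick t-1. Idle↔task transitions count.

t=0: L0/L1/L2 = A/-/- → run A
t=1: L0/L1/L2 = AFG/-/- → run A
t=2: L0/L1/L2 = AFGB/-/- → run A
t=3: L0/L1/L2 = FGBE/A/- → run F
t=4: L0/L1/L2 = FGBE/A/- → run F
t=5: L0/L1/L2 = FGBEC/A/- → run F
t=6: L0/L1/L2 = GBECD/AF/- → run G
t=7: L0/L1/L2 = GBECDH/AF/- → run G
t=8: L0/L1/L2 = BECDH/AF/- → run B
t=9: L0/L1/L2 = BECDH/AF/- → run B
t=10: L0/L1/L2 = BECDH/AF/- → run B
t=11: L0/L1/L2 = ECDH/AFB/- → run E
t=12: L0/L1/L2 = ECDH/AFB/- → run E
t=13: L0/L1/L2 = ECDH/AFB/- → run E
t=14: L0/L1/L2 = CDH/AFBE/- → run C
t=15: L0/L1/L2 = CDH/AFBE/- → run C
t=16: L0/L1/L2 = CDH/AFBE/- → run C
t=17: L0/L1/L2 = DH/AFBE/- → run D
t=18: L0/L1/L2 = DH/AFBE/- → run D
t=19: L0/L1/L2 = DH/AFBE/- → run D
t=20: L0/L1/L2 = H/AFBED/- → run H
t=21: L0/L1/L2 = H/AFBED/- → run H
t=22: L0/L1/L2 = H/AFBED/- → run H
t=23: L0/L1/L2 = -/AFBEDH/- → run A
t=24: L0/L1/L2 = -/AFBEDH/- → run A
t=25: L0/L1/L2 = -/AFBEDH/- → run A
t=26: L0/L1/L2 = -/AFBEDH/- → run A
t=27: L0/L1/L2 = -/FBEDH/- → run F
t=28: L0/L1/L2 = -/BEDH/- → run B
t=29: L0/L1/L2 = -/BEDH/- → run B
t=30: L0/L1/L2 = -/BEDH/- → run B
t=31: L0/L1/L2 = -/EDH/- → run E
t=32: L0/L1/L2 = -/EDH/- → run E
t=33: L0/L1/L2 = -/EDH/- → run E
t=34: L0/L1/L2 = -/EDH/- → run E
t=35: L0/L1/L2 = -/DH/- → run D
t=36: L0/L1/L2 = -/DH/- → run D
t=37: L0/L1/L2 = -/DH/- → run D
t=38: L0/L1/L2 = -/H/- → run H
t=39: L0/L1/L2 = -/H/- → run H
t=40: L0/L1/L2 = -/H/- → run H
t=41: L0/L1/L2 = -/H/- → run H
t=42: (idle)
t=43: (idle)
t=44: (idle)
t=45: (idle)
t=46: (idle)
t=47: (idle)
t=48: (idle)

context switches = 14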